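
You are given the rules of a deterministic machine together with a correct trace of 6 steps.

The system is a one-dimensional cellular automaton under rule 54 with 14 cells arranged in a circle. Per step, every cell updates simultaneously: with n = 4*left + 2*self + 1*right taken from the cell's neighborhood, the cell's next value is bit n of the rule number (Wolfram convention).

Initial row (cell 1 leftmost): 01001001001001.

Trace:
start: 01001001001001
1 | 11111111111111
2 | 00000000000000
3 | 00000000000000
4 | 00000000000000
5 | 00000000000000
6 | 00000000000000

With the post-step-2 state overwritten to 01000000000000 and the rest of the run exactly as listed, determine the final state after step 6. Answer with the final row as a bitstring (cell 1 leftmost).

01000100000100

state after step 2 := 01000000000000
3 | 11100000000000
4 | 00010000000001
5 | 10111000000011
6 | 01000100000100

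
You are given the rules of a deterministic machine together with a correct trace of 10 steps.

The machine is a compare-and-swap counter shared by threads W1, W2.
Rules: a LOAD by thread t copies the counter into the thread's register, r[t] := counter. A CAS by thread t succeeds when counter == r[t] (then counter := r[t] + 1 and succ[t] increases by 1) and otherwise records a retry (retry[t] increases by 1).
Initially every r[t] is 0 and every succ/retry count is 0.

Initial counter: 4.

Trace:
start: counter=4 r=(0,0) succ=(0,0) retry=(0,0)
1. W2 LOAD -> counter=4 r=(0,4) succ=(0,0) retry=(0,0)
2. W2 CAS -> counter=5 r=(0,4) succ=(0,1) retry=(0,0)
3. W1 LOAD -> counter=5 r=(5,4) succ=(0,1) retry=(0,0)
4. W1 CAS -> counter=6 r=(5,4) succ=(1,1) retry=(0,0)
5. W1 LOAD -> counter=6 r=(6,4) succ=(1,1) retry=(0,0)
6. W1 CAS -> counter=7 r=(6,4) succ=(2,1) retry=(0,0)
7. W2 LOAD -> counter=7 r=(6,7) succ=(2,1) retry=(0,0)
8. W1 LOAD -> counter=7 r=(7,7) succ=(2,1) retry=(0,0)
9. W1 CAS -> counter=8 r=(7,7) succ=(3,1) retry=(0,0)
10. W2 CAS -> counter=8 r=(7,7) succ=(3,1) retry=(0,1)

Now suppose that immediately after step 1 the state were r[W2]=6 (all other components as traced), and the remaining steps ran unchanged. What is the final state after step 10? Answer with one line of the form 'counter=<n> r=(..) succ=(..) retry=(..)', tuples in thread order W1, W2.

state after step 1 := counter=4 r=(0,6) succ=(0,0) retry=(0,0)
2. W2 CAS -> counter=4 r=(0,6) succ=(0,0) retry=(0,1)
3. W1 LOAD -> counter=4 r=(4,6) succ=(0,0) retry=(0,1)
4. W1 CAS -> counter=5 r=(4,6) succ=(1,0) retry=(0,1)
5. W1 LOAD -> counter=5 r=(5,6) succ=(1,0) retry=(0,1)
6. W1 CAS -> counter=6 r=(5,6) succ=(2,0) retry=(0,1)
7. W2 LOAD -> counter=6 r=(5,6) succ=(2,0) retry=(0,1)
8. W1 LOAD -> counter=6 r=(6,6) succ=(2,0) retry=(0,1)
9. W1 CAS -> counter=7 r=(6,6) succ=(3,0) retry=(0,1)
10. W2 CAS -> counter=7 r=(6,6) succ=(3,0) retry=(0,2)

counter=7 r=(6,6) succ=(3,0) retry=(0,2)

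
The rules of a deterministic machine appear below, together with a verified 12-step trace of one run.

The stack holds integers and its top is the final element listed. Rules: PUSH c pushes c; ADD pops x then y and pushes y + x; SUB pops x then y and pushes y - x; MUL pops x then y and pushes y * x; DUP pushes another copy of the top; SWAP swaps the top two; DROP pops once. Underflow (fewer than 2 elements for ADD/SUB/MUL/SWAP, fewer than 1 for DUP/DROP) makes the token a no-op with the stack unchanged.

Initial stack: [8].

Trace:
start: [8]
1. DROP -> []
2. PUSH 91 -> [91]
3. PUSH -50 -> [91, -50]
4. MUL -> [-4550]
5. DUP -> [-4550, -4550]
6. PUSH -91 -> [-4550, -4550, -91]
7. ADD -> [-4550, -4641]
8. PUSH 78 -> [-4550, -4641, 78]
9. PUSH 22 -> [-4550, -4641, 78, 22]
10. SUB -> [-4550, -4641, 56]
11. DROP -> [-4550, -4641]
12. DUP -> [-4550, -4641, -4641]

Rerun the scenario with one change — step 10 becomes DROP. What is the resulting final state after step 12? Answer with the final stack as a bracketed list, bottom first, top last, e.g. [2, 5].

[-4550, -4641, -4641]

(re-executing from step 10 with the substitution; state before step 10: [-4550, -4641, 78, 22])
10. DROP -> [-4550, -4641, 78]
11. DROP -> [-4550, -4641]
12. DUP -> [-4550, -4641, -4641]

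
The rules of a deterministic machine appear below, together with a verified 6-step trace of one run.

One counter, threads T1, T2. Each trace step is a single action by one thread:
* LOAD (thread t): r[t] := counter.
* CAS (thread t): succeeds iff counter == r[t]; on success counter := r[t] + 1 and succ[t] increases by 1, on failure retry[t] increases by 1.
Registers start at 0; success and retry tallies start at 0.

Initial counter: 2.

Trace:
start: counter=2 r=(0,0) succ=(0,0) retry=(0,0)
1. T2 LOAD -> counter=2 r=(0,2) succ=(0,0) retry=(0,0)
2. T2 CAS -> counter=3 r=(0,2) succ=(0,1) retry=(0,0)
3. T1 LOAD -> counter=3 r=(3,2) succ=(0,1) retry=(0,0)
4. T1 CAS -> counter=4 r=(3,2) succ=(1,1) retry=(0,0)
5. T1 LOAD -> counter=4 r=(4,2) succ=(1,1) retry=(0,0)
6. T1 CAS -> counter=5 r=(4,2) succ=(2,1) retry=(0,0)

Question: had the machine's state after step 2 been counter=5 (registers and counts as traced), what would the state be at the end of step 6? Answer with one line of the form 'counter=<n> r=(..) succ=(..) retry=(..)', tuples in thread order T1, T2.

counter=7 r=(6,2) succ=(2,1) retry=(0,0)

state after step 2 := counter=5 r=(0,2) succ=(0,1) retry=(0,0)
3. T1 LOAD -> counter=5 r=(5,2) succ=(0,1) retry=(0,0)
4. T1 CAS -> counter=6 r=(5,2) succ=(1,1) retry=(0,0)
5. T1 LOAD -> counter=6 r=(6,2) succ=(1,1) retry=(0,0)
6. T1 CAS -> counter=7 r=(6,2) succ=(2,1) retry=(0,0)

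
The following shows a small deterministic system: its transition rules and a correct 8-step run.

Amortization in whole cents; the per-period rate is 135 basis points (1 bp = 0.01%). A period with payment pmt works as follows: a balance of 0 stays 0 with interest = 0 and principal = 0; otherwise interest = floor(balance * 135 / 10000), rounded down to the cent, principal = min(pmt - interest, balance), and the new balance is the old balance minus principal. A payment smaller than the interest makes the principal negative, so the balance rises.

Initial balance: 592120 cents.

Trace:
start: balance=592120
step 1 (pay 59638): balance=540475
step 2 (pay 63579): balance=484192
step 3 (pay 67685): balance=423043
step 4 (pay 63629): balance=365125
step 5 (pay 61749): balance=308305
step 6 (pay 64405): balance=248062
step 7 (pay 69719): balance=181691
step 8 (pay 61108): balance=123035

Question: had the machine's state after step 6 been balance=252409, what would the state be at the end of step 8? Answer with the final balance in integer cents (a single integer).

127501

state after step 6 := balance=252409
step 7 (pay 69719): balance=186097
step 8 (pay 61108): balance=127501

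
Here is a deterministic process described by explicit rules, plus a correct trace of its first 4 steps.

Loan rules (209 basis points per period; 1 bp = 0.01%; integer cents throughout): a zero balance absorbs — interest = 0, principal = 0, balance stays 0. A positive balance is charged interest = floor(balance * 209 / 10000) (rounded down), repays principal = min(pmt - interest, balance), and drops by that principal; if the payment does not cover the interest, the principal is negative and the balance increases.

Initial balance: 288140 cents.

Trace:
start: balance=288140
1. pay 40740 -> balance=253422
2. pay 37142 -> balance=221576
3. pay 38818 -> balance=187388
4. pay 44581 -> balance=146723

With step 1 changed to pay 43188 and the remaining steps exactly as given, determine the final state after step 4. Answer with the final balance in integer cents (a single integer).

144119

(re-executing from step 1 with the substitution; state before step 1: balance=288140)
1. pay 43188 -> balance=250974
2. pay 37142 -> balance=219077
3. pay 38818 -> balance=184837
4. pay 44581 -> balance=144119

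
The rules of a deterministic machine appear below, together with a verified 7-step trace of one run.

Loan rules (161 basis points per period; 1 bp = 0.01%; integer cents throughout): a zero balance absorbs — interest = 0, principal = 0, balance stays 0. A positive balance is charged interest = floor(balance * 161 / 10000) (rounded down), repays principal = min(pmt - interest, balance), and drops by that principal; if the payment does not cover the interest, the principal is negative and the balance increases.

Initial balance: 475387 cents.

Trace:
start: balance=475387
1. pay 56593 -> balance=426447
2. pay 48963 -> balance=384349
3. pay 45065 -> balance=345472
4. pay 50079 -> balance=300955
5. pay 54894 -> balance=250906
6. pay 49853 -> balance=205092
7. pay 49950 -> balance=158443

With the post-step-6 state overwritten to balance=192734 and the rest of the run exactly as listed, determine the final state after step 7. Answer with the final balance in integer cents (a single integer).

145887

state after step 6 := balance=192734
7. pay 49950 -> balance=145887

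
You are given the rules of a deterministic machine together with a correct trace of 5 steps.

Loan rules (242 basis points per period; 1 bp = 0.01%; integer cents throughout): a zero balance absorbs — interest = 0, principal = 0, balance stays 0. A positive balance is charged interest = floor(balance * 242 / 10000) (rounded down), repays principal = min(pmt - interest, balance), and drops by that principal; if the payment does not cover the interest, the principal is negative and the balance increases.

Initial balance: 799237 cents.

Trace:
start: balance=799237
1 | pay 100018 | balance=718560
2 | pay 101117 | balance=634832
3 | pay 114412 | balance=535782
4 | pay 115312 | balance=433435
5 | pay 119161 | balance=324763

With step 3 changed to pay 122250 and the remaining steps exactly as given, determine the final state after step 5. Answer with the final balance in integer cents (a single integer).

316541

(re-executing from step 3 with the substitution; state before step 3: balance=634832)
3 | pay 122250 | balance=527944
4 | pay 115312 | balance=425408
5 | pay 119161 | balance=316541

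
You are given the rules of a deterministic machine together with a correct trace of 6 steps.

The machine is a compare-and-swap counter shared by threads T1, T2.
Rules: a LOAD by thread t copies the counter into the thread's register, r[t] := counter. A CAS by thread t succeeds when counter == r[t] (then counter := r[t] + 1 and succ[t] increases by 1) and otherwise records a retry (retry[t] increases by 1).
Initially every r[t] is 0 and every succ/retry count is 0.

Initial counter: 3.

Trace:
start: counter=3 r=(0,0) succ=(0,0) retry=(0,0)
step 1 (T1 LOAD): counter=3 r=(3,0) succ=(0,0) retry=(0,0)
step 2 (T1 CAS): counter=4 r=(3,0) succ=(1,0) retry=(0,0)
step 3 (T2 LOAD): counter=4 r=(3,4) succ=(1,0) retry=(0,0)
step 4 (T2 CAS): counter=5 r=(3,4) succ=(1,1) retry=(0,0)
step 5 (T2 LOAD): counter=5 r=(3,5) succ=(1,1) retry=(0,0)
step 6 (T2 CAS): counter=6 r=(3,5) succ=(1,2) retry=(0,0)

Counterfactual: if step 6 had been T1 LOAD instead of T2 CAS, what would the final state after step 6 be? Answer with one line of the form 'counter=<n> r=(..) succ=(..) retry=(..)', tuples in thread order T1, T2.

counter=5 r=(5,5) succ=(1,1) retry=(0,0)

(re-executing from step 6 with the substitution; state before step 6: counter=5 r=(3,5) succ=(1,1) retry=(0,0))
step 6 (T1 LOAD): counter=5 r=(5,5) succ=(1,1) retry=(0,0)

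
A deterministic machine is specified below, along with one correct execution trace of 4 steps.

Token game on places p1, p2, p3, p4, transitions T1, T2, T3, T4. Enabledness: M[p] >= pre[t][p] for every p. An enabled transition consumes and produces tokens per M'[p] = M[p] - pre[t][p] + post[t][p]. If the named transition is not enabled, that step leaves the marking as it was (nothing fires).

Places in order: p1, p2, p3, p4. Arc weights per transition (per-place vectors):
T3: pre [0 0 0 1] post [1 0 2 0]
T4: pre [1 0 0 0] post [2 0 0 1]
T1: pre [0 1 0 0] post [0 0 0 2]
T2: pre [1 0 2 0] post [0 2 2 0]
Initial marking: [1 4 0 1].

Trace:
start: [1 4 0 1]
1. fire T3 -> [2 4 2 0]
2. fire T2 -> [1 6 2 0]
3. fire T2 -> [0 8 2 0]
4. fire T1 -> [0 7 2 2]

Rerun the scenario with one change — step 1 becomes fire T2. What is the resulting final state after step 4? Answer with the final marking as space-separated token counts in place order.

(re-executing from step 1 with the substitution; state before step 1: [1 4 0 1])
1. fire T2 -> [1 4 0 1]
2. fire T2 -> [1 4 0 1]
3. fire T2 -> [1 4 0 1]
4. fire T1 -> [1 3 0 3]

1 3 0 3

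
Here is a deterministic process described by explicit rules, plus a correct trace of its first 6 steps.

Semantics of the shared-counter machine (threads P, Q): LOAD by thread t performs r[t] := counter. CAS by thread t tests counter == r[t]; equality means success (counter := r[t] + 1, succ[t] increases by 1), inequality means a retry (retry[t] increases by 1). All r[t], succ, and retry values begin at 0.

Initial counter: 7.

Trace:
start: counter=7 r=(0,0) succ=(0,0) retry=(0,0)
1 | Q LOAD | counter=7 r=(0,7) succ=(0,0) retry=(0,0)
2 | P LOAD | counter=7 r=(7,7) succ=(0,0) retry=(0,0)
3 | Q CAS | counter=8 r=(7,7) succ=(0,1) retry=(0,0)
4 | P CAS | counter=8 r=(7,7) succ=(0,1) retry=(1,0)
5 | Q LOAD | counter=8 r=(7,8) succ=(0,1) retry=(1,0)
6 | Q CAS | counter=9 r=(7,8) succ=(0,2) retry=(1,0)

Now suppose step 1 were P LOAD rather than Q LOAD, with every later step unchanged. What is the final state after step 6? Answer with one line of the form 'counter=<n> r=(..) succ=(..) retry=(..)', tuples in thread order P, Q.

(re-executing from step 1 with the substitution; state before step 1: counter=7 r=(0,0) succ=(0,0) retry=(0,0))
1 | P LOAD | counter=7 r=(7,0) succ=(0,0) retry=(0,0)
2 | P LOAD | counter=7 r=(7,0) succ=(0,0) retry=(0,0)
3 | Q CAS | counter=7 r=(7,0) succ=(0,0) retry=(0,1)
4 | P CAS | counter=8 r=(7,0) succ=(1,0) retry=(0,1)
5 | Q LOAD | counter=8 r=(7,8) succ=(1,0) retry=(0,1)
6 | Q CAS | counter=9 r=(7,8) succ=(1,1) retry=(0,1)

counter=9 r=(7,8) succ=(1,1) retry=(0,1)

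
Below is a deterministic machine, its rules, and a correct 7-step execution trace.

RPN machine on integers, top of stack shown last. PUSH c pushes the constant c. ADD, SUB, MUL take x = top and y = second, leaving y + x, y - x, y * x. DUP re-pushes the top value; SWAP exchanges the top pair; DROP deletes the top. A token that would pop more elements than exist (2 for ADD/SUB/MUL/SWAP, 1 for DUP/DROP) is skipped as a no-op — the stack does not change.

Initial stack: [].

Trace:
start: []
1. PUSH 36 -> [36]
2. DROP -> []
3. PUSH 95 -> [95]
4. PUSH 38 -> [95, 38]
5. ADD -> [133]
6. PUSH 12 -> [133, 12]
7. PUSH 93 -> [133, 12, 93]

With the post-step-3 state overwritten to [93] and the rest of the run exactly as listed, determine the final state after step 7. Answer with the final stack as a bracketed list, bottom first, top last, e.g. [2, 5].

state after step 3 := [93]
4. PUSH 38 -> [93, 38]
5. ADD -> [131]
6. PUSH 12 -> [131, 12]
7. PUSH 93 -> [131, 12, 93]

[131, 12, 93]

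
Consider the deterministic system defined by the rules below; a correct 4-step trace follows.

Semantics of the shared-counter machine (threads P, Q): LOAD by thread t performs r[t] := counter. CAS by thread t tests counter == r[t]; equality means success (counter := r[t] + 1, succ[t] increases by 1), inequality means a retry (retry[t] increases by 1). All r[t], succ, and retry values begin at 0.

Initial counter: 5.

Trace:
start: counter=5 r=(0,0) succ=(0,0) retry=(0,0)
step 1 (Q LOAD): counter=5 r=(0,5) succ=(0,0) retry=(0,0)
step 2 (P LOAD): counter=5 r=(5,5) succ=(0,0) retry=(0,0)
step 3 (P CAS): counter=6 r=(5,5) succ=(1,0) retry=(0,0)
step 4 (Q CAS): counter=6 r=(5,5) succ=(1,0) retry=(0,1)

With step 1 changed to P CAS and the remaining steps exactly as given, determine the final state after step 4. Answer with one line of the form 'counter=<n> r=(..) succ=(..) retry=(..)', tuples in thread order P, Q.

(re-executing from step 1 with the substitution; state before step 1: counter=5 r=(0,0) succ=(0,0) retry=(0,0))
step 1 (P CAS): counter=5 r=(0,0) succ=(0,0) retry=(1,0)
step 2 (P LOAD): counter=5 r=(5,0) succ=(0,0) retry=(1,0)
step 3 (P CAS): counter=6 r=(5,0) succ=(1,0) retry=(1,0)
step 4 (Q CAS): counter=6 r=(5,0) succ=(1,0) retry=(1,1)

counter=6 r=(5,0) succ=(1,0) retry=(1,1)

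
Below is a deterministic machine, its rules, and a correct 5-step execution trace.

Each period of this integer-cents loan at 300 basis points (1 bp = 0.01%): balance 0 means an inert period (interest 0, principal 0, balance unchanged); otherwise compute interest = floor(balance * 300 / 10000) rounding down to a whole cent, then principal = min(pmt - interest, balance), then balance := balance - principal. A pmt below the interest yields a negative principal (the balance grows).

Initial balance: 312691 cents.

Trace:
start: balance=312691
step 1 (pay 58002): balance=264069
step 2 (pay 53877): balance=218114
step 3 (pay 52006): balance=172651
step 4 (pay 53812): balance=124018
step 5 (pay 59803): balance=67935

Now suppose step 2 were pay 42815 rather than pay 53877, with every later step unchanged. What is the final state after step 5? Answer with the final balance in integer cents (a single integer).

80023

(re-executing from step 2 with the substitution; state before step 2: balance=264069)
step 2 (pay 42815): balance=229176
step 3 (pay 52006): balance=184045
step 4 (pay 53812): balance=135754
step 5 (pay 59803): balance=80023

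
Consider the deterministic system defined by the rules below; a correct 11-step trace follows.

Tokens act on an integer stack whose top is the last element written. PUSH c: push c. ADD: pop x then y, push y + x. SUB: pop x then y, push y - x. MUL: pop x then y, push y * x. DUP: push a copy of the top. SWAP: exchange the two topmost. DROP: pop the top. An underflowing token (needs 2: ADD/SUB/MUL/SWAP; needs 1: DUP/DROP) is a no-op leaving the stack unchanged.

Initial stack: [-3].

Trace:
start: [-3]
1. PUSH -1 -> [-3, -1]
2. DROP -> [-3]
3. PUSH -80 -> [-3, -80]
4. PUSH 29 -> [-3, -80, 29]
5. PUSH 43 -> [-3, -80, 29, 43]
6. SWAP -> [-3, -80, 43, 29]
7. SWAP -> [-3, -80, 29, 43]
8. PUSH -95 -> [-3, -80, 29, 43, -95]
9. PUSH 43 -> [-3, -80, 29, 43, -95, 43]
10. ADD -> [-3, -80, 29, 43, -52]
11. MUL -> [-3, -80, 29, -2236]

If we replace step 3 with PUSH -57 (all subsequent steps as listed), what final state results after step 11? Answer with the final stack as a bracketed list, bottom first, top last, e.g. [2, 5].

[-3, -57, 29, -2236]

(re-executing from step 3 with the substitution; state before step 3: [-3])
3. PUSH -57 -> [-3, -57]
4. PUSH 29 -> [-3, -57, 29]
5. PUSH 43 -> [-3, -57, 29, 43]
6. SWAP -> [-3, -57, 43, 29]
7. SWAP -> [-3, -57, 29, 43]
8. PUSH -95 -> [-3, -57, 29, 43, -95]
9. PUSH 43 -> [-3, -57, 29, 43, -95, 43]
10. ADD -> [-3, -57, 29, 43, -52]
11. MUL -> [-3, -57, 29, -2236]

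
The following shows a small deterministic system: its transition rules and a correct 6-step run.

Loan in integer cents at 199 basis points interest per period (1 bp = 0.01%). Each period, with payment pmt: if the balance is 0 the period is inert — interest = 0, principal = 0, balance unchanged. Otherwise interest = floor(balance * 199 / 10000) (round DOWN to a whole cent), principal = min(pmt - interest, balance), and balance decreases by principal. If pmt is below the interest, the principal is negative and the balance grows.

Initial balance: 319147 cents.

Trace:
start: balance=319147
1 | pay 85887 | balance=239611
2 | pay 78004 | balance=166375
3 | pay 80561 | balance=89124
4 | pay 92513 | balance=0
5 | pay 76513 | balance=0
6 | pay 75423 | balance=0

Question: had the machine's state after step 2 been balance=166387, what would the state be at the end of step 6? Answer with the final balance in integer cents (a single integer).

0

state after step 2 := balance=166387
3 | pay 80561 | balance=89137
4 | pay 92513 | balance=0
5 | pay 76513 | balance=0
6 | pay 75423 | balance=0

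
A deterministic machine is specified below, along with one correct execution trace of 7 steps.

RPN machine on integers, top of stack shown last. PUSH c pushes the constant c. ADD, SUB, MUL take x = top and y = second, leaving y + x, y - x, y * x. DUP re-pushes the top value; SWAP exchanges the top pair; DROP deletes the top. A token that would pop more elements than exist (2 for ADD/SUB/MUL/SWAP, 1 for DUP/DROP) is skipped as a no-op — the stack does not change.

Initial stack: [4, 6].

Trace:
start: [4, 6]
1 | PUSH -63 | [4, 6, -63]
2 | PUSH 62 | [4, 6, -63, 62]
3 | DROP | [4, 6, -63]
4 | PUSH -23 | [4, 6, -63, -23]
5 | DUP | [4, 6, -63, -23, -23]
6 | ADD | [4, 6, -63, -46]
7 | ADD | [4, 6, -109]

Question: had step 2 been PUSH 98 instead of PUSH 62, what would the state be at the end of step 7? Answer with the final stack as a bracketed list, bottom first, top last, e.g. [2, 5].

(re-executing from step 2 with the substitution; state before step 2: [4, 6, -63])
2 | PUSH 98 | [4, 6, -63, 98]
3 | DROP | [4, 6, -63]
4 | PUSH -23 | [4, 6, -63, -23]
5 | DUP | [4, 6, -63, -23, -23]
6 | ADD | [4, 6, -63, -46]
7 | ADD | [4, 6, -109]

[4, 6, -109]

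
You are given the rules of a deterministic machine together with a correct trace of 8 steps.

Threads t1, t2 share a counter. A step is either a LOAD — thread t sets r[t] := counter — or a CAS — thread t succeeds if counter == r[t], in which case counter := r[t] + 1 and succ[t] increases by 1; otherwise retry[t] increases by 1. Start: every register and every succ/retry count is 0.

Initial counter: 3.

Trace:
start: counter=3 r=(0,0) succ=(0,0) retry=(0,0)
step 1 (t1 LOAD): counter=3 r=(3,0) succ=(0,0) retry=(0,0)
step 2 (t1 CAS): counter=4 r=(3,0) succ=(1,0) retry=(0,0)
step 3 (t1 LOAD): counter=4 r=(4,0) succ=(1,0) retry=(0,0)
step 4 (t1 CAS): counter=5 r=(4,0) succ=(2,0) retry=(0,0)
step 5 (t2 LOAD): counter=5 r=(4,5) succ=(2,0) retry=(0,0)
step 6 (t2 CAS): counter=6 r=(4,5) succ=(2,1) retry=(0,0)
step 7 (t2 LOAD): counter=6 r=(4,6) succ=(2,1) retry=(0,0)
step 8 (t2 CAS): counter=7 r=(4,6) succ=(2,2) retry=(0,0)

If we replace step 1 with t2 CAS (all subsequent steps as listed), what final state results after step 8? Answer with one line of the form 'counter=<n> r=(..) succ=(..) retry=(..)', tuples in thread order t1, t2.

counter=6 r=(3,5) succ=(1,2) retry=(1,1)

(re-executing from step 1 with the substitution; state before step 1: counter=3 r=(0,0) succ=(0,0) retry=(0,0))
step 1 (t2 CAS): counter=3 r=(0,0) succ=(0,0) retry=(0,1)
step 2 (t1 CAS): counter=3 r=(0,0) succ=(0,0) retry=(1,1)
step 3 (t1 LOAD): counter=3 r=(3,0) succ=(0,0) retry=(1,1)
step 4 (t1 CAS): counter=4 r=(3,0) succ=(1,0) retry=(1,1)
step 5 (t2 LOAD): counter=4 r=(3,4) succ=(1,0) retry=(1,1)
step 6 (t2 CAS): counter=5 r=(3,4) succ=(1,1) retry=(1,1)
step 7 (t2 LOAD): counter=5 r=(3,5) succ=(1,1) retry=(1,1)
step 8 (t2 CAS): counter=6 r=(3,5) succ=(1,2) retry=(1,1)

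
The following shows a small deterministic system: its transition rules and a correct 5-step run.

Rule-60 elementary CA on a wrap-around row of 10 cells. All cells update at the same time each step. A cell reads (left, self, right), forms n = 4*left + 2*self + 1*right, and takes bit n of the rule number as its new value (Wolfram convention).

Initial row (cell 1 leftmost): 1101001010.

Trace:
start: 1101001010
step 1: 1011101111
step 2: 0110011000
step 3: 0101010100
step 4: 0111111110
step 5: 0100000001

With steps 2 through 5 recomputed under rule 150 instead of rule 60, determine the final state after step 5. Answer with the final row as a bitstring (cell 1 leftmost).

(re-executing steps 2..5 under rule 150; state before step 2: 1011101111)
step 2: 0001000111
step 3: 1011101010
step 4: 1001001010
step 5: 1111111010

1111111010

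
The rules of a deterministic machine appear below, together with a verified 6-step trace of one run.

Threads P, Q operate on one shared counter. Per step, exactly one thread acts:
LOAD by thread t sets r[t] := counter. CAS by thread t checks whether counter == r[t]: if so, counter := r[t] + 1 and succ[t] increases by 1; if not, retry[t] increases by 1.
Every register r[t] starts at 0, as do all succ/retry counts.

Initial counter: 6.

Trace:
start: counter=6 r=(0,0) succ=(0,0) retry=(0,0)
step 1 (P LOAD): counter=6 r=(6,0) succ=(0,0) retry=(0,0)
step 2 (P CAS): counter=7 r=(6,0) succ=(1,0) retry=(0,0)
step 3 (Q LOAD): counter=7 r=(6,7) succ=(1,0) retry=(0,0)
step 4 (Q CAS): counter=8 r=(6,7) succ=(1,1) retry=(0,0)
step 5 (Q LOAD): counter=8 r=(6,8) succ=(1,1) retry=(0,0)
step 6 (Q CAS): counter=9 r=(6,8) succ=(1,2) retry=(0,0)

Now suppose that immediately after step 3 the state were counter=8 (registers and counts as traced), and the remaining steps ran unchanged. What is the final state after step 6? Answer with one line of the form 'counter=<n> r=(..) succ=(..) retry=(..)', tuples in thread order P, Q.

state after step 3 := counter=8 r=(6,7) succ=(1,0) retry=(0,0)
step 4 (Q CAS): counter=8 r=(6,7) succ=(1,0) retry=(0,1)
step 5 (Q LOAD): counter=8 r=(6,8) succ=(1,0) retry=(0,1)
step 6 (Q CAS): counter=9 r=(6,8) succ=(1,1) retry=(0,1)

counter=9 r=(6,8) succ=(1,1) retry=(0,1)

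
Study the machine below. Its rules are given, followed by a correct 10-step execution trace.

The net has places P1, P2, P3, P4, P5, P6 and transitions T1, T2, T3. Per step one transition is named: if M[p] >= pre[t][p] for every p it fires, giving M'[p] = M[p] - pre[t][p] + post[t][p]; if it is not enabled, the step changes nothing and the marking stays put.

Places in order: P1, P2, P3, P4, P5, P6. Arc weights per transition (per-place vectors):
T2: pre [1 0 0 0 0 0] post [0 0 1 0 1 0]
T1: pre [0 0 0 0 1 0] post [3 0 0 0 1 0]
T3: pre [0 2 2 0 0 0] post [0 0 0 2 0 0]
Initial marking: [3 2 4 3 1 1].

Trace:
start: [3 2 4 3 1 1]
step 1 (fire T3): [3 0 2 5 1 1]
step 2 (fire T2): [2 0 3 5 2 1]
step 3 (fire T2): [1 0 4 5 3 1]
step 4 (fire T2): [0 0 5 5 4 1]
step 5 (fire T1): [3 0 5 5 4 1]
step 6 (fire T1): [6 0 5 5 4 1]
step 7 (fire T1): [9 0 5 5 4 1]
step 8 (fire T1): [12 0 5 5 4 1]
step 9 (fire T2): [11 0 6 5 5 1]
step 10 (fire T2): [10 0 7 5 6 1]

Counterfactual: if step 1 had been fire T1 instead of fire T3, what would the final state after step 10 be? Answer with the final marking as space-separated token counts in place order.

(re-executing from step 1 with the substitution; state before step 1: [3 2 4 3 1 1])
step 1 (fire T1): [6 2 4 3 1 1]
step 2 (fire T2): [5 2 5 3 2 1]
step 3 (fire T2): [4 2 6 3 3 1]
step 4 (fire T2): [3 2 7 3 4 1]
step 5 (fire T1): [6 2 7 3 4 1]
step 6 (fire T1): [9 2 7 3 4 1]
step 7 (fire T1): [12 2 7 3 4 1]
step 8 (fire T1): [15 2 7 3 4 1]
step 9 (fire T2): [14 2 8 3 5 1]
step 10 (fire T2): [13 2 9 3 6 1]

13 2 9 3 6 1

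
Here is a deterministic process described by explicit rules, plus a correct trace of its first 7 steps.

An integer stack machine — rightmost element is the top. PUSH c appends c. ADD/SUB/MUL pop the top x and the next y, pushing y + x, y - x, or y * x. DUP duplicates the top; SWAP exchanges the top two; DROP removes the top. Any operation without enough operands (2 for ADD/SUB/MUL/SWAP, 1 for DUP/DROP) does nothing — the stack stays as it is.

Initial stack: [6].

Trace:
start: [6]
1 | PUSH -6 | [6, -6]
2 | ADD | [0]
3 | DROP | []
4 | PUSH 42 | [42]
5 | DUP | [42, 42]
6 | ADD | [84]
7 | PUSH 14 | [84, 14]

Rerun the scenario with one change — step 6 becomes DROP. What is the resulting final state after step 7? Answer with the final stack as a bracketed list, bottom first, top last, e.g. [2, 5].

(re-executing from step 6 with the substitution; state before step 6: [42, 42])
6 | DROP | [42]
7 | PUSH 14 | [42, 14]

[42, 14]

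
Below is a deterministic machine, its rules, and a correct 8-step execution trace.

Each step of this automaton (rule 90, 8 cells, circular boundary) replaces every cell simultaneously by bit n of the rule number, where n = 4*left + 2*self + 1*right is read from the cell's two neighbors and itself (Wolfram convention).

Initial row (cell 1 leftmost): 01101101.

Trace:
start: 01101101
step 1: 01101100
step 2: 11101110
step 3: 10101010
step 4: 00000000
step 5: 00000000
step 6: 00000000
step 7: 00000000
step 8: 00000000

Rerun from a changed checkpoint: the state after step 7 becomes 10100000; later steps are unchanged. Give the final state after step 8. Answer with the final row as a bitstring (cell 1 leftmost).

state after step 7 := 10100000
step 8: 00010001

00010001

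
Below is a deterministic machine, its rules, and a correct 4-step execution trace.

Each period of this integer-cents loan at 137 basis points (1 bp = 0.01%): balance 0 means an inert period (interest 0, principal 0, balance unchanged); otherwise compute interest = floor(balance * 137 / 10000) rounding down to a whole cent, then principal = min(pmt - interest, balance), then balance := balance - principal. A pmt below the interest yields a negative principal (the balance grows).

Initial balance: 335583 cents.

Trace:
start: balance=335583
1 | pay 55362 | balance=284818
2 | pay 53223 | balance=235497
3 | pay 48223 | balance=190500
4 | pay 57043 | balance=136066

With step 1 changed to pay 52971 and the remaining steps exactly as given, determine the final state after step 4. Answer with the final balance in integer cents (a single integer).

(re-executing from step 1 with the substitution; state before step 1: balance=335583)
1 | pay 52971 | balance=287209
2 | pay 53223 | balance=237920
3 | pay 48223 | balance=192956
4 | pay 57043 | balance=138556

138556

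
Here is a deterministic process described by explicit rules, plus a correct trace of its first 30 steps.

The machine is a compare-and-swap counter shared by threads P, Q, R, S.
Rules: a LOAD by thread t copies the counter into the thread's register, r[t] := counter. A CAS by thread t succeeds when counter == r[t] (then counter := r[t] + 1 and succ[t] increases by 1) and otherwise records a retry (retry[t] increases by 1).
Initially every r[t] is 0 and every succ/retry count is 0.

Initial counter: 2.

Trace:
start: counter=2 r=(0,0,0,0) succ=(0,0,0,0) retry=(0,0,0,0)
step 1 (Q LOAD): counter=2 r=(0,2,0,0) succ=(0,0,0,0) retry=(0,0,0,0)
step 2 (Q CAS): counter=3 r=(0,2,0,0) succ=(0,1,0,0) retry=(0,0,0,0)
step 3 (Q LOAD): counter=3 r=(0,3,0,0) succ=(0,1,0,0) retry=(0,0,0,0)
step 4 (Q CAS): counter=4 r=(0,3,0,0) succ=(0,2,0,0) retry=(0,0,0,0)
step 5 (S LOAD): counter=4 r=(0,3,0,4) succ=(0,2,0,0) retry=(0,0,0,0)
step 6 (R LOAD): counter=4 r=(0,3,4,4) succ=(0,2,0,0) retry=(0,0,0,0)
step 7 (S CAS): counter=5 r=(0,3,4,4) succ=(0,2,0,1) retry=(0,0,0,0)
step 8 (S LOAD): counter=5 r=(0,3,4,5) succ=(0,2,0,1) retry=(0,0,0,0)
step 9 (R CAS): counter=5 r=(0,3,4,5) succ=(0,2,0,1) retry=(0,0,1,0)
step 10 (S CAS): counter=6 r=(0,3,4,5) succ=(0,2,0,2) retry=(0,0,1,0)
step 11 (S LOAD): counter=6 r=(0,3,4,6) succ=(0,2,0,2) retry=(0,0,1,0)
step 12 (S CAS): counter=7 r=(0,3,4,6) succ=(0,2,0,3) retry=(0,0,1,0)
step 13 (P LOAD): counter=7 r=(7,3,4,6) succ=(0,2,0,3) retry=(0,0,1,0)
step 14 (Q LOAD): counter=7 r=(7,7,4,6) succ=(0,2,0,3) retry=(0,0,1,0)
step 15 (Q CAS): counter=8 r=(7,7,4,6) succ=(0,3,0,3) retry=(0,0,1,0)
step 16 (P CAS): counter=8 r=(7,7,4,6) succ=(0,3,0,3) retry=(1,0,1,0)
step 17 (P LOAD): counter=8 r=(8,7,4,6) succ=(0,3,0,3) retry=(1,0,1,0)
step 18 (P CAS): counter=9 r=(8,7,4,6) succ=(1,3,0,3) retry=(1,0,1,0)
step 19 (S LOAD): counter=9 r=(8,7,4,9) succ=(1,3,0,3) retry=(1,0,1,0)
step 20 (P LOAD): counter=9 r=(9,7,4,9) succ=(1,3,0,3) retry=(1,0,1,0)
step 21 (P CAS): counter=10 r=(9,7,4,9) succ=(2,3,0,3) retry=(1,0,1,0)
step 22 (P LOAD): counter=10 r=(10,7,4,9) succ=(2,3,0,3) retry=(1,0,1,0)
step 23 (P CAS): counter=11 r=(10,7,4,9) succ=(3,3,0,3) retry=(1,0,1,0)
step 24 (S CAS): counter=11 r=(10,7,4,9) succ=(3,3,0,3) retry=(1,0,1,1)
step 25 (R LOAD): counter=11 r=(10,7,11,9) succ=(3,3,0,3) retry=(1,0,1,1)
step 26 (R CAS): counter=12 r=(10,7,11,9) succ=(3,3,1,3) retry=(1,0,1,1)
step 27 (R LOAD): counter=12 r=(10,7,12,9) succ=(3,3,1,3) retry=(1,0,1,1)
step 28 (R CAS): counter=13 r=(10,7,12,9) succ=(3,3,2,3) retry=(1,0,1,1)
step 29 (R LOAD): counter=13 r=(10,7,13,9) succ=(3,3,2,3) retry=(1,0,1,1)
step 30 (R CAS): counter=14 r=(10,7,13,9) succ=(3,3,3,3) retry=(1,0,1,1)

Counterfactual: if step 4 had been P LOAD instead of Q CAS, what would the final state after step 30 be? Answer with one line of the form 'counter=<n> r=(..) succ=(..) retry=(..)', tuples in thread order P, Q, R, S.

(re-executing from step 4 with the substitution; state before step 4: counter=3 r=(0,3,0,0) succ=(0,1,0,0) retry=(0,0,0,0))
step 4 (P LOAD): counter=3 r=(3,3,0,0) succ=(0,1,0,0) retry=(0,0,0,0)
step 5 (S LOAD): counter=3 r=(3,3,0,3) succ=(0,1,0,0) retry=(0,0,0,0)
step 6 (R LOAD): counter=3 r=(3,3,3,3) succ=(0,1,0,0) retry=(0,0,0,0)
step 7 (S CAS): counter=4 r=(3,3,3,3) succ=(0,1,0,1) retry=(0,0,0,0)
step 8 (S LOAD): counter=4 r=(3,3,3,4) succ=(0,1,0,1) retry=(0,0,0,0)
step 9 (R CAS): counter=4 r=(3,3,3,4) succ=(0,1,0,1) retry=(0,0,1,0)
step 10 (S CAS): counter=5 r=(3,3,3,4) succ=(0,1,0,2) retry=(0,0,1,0)
step 11 (S LOAD): counter=5 r=(3,3,3,5) succ=(0,1,0,2) retry=(0,0,1,0)
step 12 (S CAS): counter=6 r=(3,3,3,5) succ=(0,1,0,3) retry=(0,0,1,0)
step 13 (P LOAD): counter=6 r=(6,3,3,5) succ=(0,1,0,3) retry=(0,0,1,0)
step 14 (Q LOAD): counter=6 r=(6,6,3,5) succ=(0,1,0,3) retry=(0,0,1,0)
step 15 (Q CAS): counter=7 r=(6,6,3,5) succ=(0,2,0,3) retry=(0,0,1,0)
step 16 (P CAS): counter=7 r=(6,6,3,5) succ=(0,2,0,3) retry=(1,0,1,0)
step 17 (P LOAD): counter=7 r=(7,6,3,5) succ=(0,2,0,3) retry=(1,0,1,0)
step 18 (P CAS): counter=8 r=(7,6,3,5) succ=(1,2,0,3) retry=(1,0,1,0)
step 19 (S LOAD): counter=8 r=(7,6,3,8) succ=(1,2,0,3) retry=(1,0,1,0)
step 20 (P LOAD): counter=8 r=(8,6,3,8) succ=(1,2,0,3) retry=(1,0,1,0)
step 21 (P CAS): counter=9 r=(8,6,3,8) succ=(2,2,0,3) retry=(1,0,1,0)
step 22 (P LOAD): counter=9 r=(9,6,3,8) succ=(2,2,0,3) retry=(1,0,1,0)
step 23 (P CAS): counter=10 r=(9,6,3,8) succ=(3,2,0,3) retry=(1,0,1,0)
step 24 (S CAS): counter=10 r=(9,6,3,8) succ=(3,2,0,3) retry=(1,0,1,1)
step 25 (R LOAD): counter=10 r=(9,6,10,8) succ=(3,2,0,3) retry=(1,0,1,1)
step 26 (R CAS): counter=11 r=(9,6,10,8) succ=(3,2,1,3) retry=(1,0,1,1)
step 27 (R LOAD): counter=11 r=(9,6,11,8) succ=(3,2,1,3) retry=(1,0,1,1)
step 28 (R CAS): counter=12 r=(9,6,11,8) succ=(3,2,2,3) retry=(1,0,1,1)
step 29 (R LOAD): counter=12 r=(9,6,12,8) succ=(3,2,2,3) retry=(1,0,1,1)
step 30 (R CAS): counter=13 r=(9,6,12,8) succ=(3,2,3,3) retry=(1,0,1,1)

counter=13 r=(9,6,12,8) succ=(3,2,3,3) retry=(1,0,1,1)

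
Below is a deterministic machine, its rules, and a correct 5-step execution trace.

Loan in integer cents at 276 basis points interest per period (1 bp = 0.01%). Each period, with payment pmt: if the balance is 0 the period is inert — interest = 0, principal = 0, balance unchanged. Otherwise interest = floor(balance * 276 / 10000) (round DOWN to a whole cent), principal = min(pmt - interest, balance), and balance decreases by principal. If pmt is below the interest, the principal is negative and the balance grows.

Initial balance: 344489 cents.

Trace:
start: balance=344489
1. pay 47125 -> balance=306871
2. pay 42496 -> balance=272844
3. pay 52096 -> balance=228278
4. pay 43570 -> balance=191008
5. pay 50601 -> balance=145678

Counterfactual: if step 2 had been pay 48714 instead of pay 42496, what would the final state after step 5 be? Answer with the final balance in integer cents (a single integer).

(re-executing from step 2 with the substitution; state before step 2: balance=306871)
2. pay 48714 -> balance=266626
3. pay 52096 -> balance=221888
4. pay 43570 -> balance=184442
5. pay 50601 -> balance=138931

138931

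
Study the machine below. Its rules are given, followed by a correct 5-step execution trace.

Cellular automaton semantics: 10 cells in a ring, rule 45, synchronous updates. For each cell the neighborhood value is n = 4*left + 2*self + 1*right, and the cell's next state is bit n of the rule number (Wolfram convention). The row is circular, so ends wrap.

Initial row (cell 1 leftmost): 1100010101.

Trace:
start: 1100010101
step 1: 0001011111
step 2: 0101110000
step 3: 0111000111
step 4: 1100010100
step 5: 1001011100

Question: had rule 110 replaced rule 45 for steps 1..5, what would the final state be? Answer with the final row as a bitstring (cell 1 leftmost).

0101101100

(re-executing steps 1..5 under rule 110; state before step 1: 1100010101)
step 1: 0100111111
step 2: 1101100001
step 3: 0111100011
step 4: 1100100111
step 5: 0101101100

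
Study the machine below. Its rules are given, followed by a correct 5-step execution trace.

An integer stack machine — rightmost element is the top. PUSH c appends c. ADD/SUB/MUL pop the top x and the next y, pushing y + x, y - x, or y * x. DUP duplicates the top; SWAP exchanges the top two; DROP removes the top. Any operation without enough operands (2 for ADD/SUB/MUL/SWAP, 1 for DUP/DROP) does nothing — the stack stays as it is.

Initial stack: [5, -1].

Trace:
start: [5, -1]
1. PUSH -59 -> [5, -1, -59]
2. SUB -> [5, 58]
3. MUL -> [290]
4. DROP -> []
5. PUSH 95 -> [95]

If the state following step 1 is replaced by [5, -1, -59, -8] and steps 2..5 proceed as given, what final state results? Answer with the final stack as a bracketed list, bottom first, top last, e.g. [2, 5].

[5, 95]

state after step 1 := [5, -1, -59, -8]
2. SUB -> [5, -1, -51]
3. MUL -> [5, 51]
4. DROP -> [5]
5. PUSH 95 -> [5, 95]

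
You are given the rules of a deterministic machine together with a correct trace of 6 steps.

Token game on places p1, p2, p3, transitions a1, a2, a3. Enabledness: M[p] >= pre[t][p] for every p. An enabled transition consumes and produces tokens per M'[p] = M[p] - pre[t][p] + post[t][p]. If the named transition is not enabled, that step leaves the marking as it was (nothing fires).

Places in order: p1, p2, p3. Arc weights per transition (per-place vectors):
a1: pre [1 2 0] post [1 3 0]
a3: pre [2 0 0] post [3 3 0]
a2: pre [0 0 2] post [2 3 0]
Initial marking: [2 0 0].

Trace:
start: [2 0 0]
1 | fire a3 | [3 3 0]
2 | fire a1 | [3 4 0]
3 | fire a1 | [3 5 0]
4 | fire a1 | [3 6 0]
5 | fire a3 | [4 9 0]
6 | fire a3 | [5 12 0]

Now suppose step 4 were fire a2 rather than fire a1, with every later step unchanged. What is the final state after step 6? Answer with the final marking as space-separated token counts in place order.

(re-executing from step 4 with the substitution; state before step 4: [3 5 0])
4 | fire a2 | [3 5 0]
5 | fire a3 | [4 8 0]
6 | fire a3 | [5 11 0]

5 11 0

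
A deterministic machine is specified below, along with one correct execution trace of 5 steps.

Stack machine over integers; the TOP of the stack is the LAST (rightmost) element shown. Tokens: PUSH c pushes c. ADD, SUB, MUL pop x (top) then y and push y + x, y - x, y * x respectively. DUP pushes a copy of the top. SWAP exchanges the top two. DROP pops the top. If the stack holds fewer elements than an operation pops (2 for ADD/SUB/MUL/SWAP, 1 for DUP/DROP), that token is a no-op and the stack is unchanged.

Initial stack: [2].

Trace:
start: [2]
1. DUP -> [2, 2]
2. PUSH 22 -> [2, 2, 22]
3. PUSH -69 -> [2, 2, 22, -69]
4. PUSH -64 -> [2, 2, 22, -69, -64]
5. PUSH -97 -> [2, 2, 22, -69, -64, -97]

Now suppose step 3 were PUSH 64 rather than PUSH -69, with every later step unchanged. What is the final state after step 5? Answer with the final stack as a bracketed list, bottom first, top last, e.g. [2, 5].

(re-executing from step 3 with the substitution; state before step 3: [2, 2, 22])
3. PUSH 64 -> [2, 2, 22, 64]
4. PUSH -64 -> [2, 2, 22, 64, -64]
5. PUSH -97 -> [2, 2, 22, 64, -64, -97]

[2, 2, 22, 64, -64, -97]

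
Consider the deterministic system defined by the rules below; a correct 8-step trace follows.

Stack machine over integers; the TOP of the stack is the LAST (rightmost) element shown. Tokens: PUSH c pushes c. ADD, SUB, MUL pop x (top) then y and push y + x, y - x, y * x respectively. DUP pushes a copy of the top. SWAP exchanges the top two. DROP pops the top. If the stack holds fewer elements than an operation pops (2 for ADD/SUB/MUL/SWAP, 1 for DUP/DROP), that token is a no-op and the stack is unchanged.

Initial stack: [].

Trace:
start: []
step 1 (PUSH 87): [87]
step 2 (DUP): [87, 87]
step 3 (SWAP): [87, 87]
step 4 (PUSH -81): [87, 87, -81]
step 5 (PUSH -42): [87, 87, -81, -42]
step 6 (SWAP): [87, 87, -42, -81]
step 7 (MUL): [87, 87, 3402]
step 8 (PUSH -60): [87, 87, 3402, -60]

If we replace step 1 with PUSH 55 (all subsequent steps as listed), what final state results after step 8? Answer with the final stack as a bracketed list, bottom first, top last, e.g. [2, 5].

[55, 55, 3402, -60]

(re-executing from step 1 with the substitution; state before step 1: [])
step 1 (PUSH 55): [55]
step 2 (DUP): [55, 55]
step 3 (SWAP): [55, 55]
step 4 (PUSH -81): [55, 55, -81]
step 5 (PUSH -42): [55, 55, -81, -42]
step 6 (SWAP): [55, 55, -42, -81]
step 7 (MUL): [55, 55, 3402]
step 8 (PUSH -60): [55, 55, 3402, -60]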